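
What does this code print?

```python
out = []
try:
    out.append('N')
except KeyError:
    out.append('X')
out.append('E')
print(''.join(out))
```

Execution trace: 'N' (try body, no exception) → 'E' (after the try/except). Output: NE

Answer: NE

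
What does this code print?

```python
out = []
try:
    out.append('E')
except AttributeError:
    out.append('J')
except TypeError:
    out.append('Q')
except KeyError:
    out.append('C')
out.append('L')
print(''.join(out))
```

Execution trace: 'E' (try body, no exception) → 'L' (after the try/except). Output: EL

Answer: EL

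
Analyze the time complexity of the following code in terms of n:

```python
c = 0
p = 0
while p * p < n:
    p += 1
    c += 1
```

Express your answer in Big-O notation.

Each loop level contributes: √n. Multiplying the contributions gives O(√n).

Answer: O(√n)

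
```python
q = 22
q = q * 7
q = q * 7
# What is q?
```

Trace:
`q = 22` → q = 22
`q = q * 7` → q = 154
`q = q * 7` → q = 1078
So q = 1078

Answer: 1078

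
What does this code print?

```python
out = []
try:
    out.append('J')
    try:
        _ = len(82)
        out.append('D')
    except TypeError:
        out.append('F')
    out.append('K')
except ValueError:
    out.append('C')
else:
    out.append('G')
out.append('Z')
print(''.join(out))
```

Execution trace: 'J' (try body) → 'F' (inner except TypeError) → 'K' (try body, no exception) → 'G' (else) → 'Z' (after the try/except). Output: JFKGZ

Answer: JFKGZ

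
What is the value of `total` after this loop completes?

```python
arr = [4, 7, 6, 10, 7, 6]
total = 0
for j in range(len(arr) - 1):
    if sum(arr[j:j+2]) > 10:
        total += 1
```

Count windows with sum > 10
`total` takes the values: 0 → 1 → 2 → 3 → 4 → 5

Answer: 5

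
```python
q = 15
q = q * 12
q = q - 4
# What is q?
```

Trace:
`q = 15` → q = 15
`q = q * 12` → q = 180
`q = q - 4` → q = 176
So q = 176

Answer: 176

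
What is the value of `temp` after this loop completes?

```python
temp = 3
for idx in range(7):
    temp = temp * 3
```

Multiply by 3, 7 times: 3 * 3^7 = 6561
`temp` takes the values: 3 → 9 → 27 → 81 → 243 → 729 → 2187 → 6561

Answer: 6561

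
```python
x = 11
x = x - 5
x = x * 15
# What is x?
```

Trace:
`x = 11` → x = 11
`x = x - 5` → x = 6
`x = x * 15` → x = 90
So x = 90

Answer: 90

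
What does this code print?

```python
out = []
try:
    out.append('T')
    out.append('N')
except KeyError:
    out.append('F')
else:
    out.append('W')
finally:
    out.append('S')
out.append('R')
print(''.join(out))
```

Execution trace: 'T' (try body) → 'N' (try body, no exception) → 'W' (else) → 'S' (finally) → 'R' (after the try/except). Output: TNWSR

Answer: TNWSR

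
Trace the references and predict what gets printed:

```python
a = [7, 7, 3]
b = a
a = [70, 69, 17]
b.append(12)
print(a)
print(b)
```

Key concept: rebinding vs mutation: a is rebound to a new list, b still points at the original.
Step by step:
`a = [7, 7, 3]` → a = [7, 7, 3]
`b = a` → b = [7, 7, 3] (same object as a)
`a = [70, 69, 17]` → a = [70, 69, 17]
`b.append(12)` → b = [7, 7, 3, 12]
`print(a)` → prints [70, 69, 17]
`print(b)` → prints [7, 7, 3, 12]

Answer:
[70, 69, 17]
[7, 7, 3, 12]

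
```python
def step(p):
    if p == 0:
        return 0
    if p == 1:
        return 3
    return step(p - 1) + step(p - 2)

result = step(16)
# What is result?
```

Build up from base cases: step(0)=0, step(1)=3, step(2)=3, step(3)=6, step(4)=9, step(5)=15, step(6)=24, ..., step(16)=2961

Answer: 2961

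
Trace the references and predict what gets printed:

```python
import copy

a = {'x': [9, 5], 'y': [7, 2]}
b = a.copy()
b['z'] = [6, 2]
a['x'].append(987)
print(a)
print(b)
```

Key concept: shallow copy of dict with mutable values.
Step by step:
`a = {'x': [9, 5], 'y': [7, 2]}` → a = {'x': [9, 5], 'y': [7, 2]}
`b = a.copy()` → b = {'x': [9, 5], 'y': [7, 2]}
`b['z'] = [6, 2]` → b = {'x': [9, 5], 'y': [7, 2], 'z': [6, 2]}
`a['x'].append(987)` → a = {'x': [9, 5, 987], 'y': [7, 2]}; b = {'x': [9, 5, 987], 'y': [7, 2], 'z': [6, 2]}
`print(a)` → prints {'x': [9, 5, 987], 'y': [7, 2]}
`print(b)` → prints {'x': [9, 5, 987], 'y': [7, 2], 'z': [6, 2]}

Answer:
{'x': [9, 5, 987], 'y': [7, 2]}
{'x': [9, 5, 987], 'y': [7, 2], 'z': [6, 2]}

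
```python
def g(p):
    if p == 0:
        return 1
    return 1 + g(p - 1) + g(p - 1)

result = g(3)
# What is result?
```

g(p) = 1 + 2·g(p-1), g(0)=1. Closed form: (1+1)·2^3 - 1 = 15.

Answer: 15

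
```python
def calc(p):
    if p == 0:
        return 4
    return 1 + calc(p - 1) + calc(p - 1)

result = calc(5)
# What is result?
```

calc(p) = 1 + 2·calc(p-1), calc(0)=4. Closed form: (4+1)·2^5 - 1 = 159.

Answer: 159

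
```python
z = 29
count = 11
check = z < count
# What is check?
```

Trace:
`z = 29` → z = 29
`count = 11` → count = 11
`check = z < count` → check = False
So check = False

Answer: False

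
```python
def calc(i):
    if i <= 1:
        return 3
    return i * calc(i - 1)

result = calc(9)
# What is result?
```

calc(9) = 9 * 8 * 7 * 6 * 5 * 4 * 3 * 2 * 3 = 1088640

Answer: 1088640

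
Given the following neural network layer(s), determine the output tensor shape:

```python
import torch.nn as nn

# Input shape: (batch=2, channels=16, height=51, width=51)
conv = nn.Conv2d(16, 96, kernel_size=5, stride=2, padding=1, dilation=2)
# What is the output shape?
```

Input: (2, 16, 51, 51) -> Output: (2, 96, 23, 23)

Answer: (2, 96, 23, 23)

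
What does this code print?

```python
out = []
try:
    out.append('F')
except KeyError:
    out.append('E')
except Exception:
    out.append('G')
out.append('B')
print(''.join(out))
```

Execution trace: 'F' (try body, no exception) → 'B' (after the try/except). Output: FB

Answer: FB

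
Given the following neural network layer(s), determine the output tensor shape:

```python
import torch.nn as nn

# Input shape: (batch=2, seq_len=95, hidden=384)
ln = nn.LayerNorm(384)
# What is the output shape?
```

Input: (2, 95, 384) -> Output: (2, 95, 384)

Answer: (2, 95, 384)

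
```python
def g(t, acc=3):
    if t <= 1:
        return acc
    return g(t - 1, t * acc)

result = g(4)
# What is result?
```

Accumulator trace (n, acc): (4, 3) -> (3, 12) -> (2, 36) -> (1, 72) -> return 72

Answer: 72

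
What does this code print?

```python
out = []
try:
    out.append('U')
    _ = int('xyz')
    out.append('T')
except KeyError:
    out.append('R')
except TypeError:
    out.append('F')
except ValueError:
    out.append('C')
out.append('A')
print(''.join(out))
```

Execution trace: 'U' (try body) → 'C' (except ValueError) → 'A' (after the try/except). Output: UCA

Answer: UCA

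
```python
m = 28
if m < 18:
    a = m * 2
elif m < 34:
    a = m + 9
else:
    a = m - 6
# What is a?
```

Trace:
`m = 28` → m = 28
`if m < 18: ...` → m < 18 is False, m < 34 is True → a = 37
So a = 37

Answer: 37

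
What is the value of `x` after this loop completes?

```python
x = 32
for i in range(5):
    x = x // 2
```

Halve 5 times: 32 // 2^5 = 1
`x` takes the values: 32 → 16 → 8 → 4 → 2 → 1

Answer: 1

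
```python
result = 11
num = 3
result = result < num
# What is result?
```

Trace:
`result = 11` → result = 11
`num = 3` → num = 3
`result = result < num` → result = False
So result = False

Answer: False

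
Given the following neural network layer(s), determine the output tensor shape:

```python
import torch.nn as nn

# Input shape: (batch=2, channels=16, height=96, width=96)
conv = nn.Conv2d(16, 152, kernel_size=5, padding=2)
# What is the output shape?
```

Input: (2, 16, 96, 96) -> Output: (2, 152, 96, 96)

Answer: (2, 152, 96, 96)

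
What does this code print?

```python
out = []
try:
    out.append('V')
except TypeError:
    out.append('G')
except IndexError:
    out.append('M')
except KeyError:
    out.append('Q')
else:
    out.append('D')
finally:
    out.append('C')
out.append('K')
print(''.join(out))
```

Execution trace: 'V' (try body, no exception) → 'D' (else) → 'C' (finally) → 'K' (after the try/except). Output: VDCK

Answer: VDCK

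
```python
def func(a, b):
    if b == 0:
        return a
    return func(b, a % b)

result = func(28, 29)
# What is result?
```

func(28, 29) -> func(29, 28) -> func(28, 1) -> func(1, 0) -> 1

Answer: 1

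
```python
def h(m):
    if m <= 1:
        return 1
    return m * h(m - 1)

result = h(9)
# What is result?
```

h(9) = 9 * 8 * 7 * 6 * 5 * 4 * 3 * 2 * 1 = 362880

Answer: 362880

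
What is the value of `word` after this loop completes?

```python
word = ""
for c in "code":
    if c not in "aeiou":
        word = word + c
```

Remove vowels from 'code'
`word` takes the values: "" → "c" → "cd"

Answer: "cd"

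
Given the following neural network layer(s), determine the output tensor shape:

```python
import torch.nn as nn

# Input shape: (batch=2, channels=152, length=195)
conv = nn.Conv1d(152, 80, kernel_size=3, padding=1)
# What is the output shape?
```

Input: (2, 152, 195) -> Output: (2, 80, 195)

Answer: (2, 80, 195)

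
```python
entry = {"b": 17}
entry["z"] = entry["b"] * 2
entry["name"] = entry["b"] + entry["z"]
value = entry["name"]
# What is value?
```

Trace:
`entry = {"b": 17}` → entry = {'b': 17}
`entry["z"] = entry["b"] * 2` → entry = {'b': 17, 'z': 34}
`entry["name"] = entry["b"] + entry["z"]` → entry = {'b': 17, 'z': 34, 'name': 51}
`value = entry["name"]` → value = 51
So value = 51

Answer: 51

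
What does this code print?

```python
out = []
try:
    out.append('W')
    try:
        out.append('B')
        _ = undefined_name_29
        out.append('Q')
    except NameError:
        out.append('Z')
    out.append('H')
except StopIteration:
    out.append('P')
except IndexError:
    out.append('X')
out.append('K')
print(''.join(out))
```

Execution trace: 'W' (try body) → 'B' (inner try body) → 'Z' (inner except NameError) → 'H' (try body, no exception) → 'K' (after the try/except). Output: WBZHK

Answer: WBZHK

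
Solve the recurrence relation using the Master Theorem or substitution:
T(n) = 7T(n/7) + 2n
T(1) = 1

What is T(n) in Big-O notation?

By Master Theorem: a=7, b=7, f(n)=2n. Since log_7(7) = 1 and f(n) = Θ(n^1), Case 2 applies. T(n) = O(n log n).

Answer: O(n log n)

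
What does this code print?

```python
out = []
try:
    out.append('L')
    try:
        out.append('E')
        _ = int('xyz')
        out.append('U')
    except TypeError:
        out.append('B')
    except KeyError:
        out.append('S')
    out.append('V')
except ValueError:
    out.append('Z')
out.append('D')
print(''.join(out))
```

Execution trace: 'L' (try body) → 'E' (inner try body) → 'Z' (except ValueError) → 'D' (after the try/except). Output: LEZD

Answer: LEZD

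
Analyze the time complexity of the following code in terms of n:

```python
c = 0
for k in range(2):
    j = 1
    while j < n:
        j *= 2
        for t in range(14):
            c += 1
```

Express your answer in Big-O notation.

Each loop level contributes: 1 × log n × 1. Multiplying the contributions gives O(log n).

Answer: O(log n)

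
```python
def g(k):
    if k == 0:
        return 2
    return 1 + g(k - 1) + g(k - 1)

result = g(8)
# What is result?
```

g(k) = 1 + 2·g(k-1), g(0)=2. Closed form: (2+1)·2^8 - 1 = 767.

Answer: 767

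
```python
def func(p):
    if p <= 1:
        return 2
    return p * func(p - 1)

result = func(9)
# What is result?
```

func(9) = 9 * 8 * 7 * 6 * 5 * 4 * 3 * 2 * 2 = 725760

Answer: 725760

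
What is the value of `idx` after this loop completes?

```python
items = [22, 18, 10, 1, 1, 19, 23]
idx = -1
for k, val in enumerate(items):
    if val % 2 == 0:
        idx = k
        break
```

First even number index in [22, 18, 10, 1, 1, 19, 23]
`idx` takes the values: -1 → 0

Answer: 0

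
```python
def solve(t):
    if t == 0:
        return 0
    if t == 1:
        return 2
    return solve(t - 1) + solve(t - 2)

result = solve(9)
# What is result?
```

Build up from base cases: solve(0)=0, solve(1)=2, solve(2)=2, solve(3)=4, solve(4)=6, solve(5)=10, solve(6)=16, ..., solve(9)=68

Answer: 68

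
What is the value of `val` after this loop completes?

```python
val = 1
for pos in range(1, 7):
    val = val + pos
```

Start at 1, add 1 through 6
`val` takes the values: 1 → 2 → 4 → 7 → 11 → 16 → 22

Answer: 22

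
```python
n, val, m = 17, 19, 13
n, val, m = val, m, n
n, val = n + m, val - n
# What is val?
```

Trace:
`n, val, m = 17, 19, 13` → n = 17; val = 19; m = 13
`n, val, m = val, m, n` → n = 19; val = 13; m = 17
`n, val = n + m, val - n` → n = 36; val = -6
So val = -6

Answer: -6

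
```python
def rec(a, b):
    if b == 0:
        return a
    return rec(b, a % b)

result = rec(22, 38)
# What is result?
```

rec(22, 38) -> rec(38, 22) -> rec(22, 16) -> rec(16, 6) -> rec(6, 4) -> rec(4, 2) -> rec(2, 0) -> 2

Answer: 2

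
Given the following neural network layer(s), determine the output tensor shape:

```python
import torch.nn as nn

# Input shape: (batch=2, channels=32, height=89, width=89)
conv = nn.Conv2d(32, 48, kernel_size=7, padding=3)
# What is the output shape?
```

Input: (2, 32, 89, 89) -> Output: (2, 48, 89, 89)

Answer: (2, 48, 89, 89)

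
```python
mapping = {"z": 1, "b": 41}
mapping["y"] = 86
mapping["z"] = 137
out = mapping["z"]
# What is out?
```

Trace:
`mapping = {"z": 1, "b": 41}` → mapping = {'z': 1, 'b': 41}
`mapping["y"] = 86` → mapping = {'z': 1, 'b': 41, 'y': 86}
`mapping["z"] = 137` → mapping = {'z': 137, 'b': 41, 'y': 86}
`out = mapping["z"]` → out = 137
So out = 137

Answer: 137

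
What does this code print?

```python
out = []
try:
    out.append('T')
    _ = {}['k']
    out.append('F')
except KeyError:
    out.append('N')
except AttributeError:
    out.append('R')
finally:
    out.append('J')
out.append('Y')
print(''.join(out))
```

Execution trace: 'T' (try body) → 'N' (except KeyError) → 'J' (finally) → 'Y' (after the try/except). Output: TNJY

Answer: TNJY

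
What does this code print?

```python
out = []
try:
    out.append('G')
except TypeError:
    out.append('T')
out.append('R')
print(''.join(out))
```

Execution trace: 'G' (try body, no exception) → 'R' (after the try/except). Output: GR

Answer: GR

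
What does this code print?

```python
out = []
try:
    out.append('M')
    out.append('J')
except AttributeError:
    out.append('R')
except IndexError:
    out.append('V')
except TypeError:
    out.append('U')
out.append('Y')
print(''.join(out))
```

Execution trace: 'M' (try body) → 'J' (try body, no exception) → 'Y' (after the try/except). Output: MJY

Answer: MJY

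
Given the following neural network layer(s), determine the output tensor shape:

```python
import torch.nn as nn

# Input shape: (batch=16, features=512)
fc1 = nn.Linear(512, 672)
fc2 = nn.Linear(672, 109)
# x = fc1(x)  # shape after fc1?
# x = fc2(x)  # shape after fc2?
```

Input: (16, 512) -> after fc1: (16, 672) -> Output: (16, 109)

Answer: (16, 109)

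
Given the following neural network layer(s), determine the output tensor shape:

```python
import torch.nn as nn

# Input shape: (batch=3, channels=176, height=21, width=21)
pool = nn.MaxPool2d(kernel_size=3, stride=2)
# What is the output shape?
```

Input: (3, 176, 21, 21) -> Output: (3, 176, 10, 10)

Answer: (3, 176, 10, 10)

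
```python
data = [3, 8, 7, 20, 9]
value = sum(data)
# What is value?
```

Trace:
`data = [3, 8, 7, 20, 9]` → data = [3, 8, 7, 20, 9]
`value = sum(data)` → value = 47
So value = 47

Answer: 47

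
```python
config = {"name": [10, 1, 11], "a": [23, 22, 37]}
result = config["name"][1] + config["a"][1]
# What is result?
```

Trace:
`config = {"name": [10, 1, 11], "a": [23, 22, 37]}` → config = {'name': [10, 1, 11], 'a': [23, 22, 37]}
`result = config["name"][1] + config["a"][1]` → result = 23
So result = 23

Answer: 23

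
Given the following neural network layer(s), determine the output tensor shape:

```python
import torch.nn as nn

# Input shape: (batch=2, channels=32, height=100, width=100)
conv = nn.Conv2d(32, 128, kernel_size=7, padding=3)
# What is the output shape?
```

Input: (2, 32, 100, 100) -> Output: (2, 128, 100, 100)

Answer: (2, 128, 100, 100)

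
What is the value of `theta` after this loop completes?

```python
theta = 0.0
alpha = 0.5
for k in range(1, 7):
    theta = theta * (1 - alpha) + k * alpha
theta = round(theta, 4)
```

Moving average with lr=0.5
`theta` takes the values: 0.0 → 0.5 → 1.25 → 2.125 → 3.0625 → 4.03125 → 5.015625 → 5.0156

Answer: 5.0156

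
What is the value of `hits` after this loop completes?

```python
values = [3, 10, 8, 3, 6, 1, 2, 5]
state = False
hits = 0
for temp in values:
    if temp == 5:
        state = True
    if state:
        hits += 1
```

Count elements after first 5 in [3, 10, 8, 3, 6, 1, 2, 5]
`hits` takes the values: 0 → 1

Answer: 1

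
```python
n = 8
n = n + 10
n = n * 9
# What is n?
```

Trace:
`n = 8` → n = 8
`n = n + 10` → n = 18
`n = n * 9` → n = 162
So n = 162

Answer: 162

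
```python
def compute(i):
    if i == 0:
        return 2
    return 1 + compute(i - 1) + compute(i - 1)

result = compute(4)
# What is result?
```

compute(i) = 1 + 2·compute(i-1), compute(0)=2. Closed form: (2+1)·2^4 - 1 = 47.

Answer: 47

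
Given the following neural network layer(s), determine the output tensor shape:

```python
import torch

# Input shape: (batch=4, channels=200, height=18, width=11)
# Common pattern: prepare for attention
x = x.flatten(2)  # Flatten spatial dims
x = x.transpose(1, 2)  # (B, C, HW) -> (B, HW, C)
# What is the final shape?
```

Input: (4, 200, 18, 11) -> after flatten(2): (4, 200, 198) -> Output: (4, 198, 200)

Answer: (4, 198, 200)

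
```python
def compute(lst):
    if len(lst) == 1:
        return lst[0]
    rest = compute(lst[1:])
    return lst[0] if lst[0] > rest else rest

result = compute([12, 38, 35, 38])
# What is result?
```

Recursive max over [12, 38, 35, 38] = 38

Answer: 38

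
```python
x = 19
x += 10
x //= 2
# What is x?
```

Trace:
`x = 19` → x = 19
`x += 10` → x = 29
`x //= 2` → x = 14
So x = 14

Answer: 14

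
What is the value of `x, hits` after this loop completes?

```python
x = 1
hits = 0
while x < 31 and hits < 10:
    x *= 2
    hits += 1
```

Double until >= 31 or 10 iterations
`x, hits` takes the values: (1, 0) → (2, 0) → (2, 1) → (4, 1) → (4, 2) → (8, 2) → (8, 3) → (16, 3) → (16, 4) → (32, 4) → (32, 5)

Answer: 32, 5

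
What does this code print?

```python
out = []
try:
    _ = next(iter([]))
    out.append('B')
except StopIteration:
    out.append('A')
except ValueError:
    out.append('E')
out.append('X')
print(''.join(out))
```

Execution trace: 'A' (except StopIteration) → 'X' (after the try/except). Output: AX

Answer: AX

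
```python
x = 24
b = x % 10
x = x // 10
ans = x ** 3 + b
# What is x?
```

Trace:
`x = 24` → x = 24
`b = x % 10` → b = 4
`x = x // 10` → x = 2
`ans = x ** 3 + b` → ans = 12
So x = 2

Answer: 2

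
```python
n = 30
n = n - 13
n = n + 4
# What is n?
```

Trace:
`n = 30` → n = 30
`n = n - 13` → n = 17
`n = n + 4` → n = 21
So n = 21

Answer: 21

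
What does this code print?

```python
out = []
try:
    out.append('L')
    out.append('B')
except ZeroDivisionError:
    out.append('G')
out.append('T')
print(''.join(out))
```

Execution trace: 'L' (try body) → 'B' (try body, no exception) → 'T' (after the try/except). Output: LBT

Answer: LBT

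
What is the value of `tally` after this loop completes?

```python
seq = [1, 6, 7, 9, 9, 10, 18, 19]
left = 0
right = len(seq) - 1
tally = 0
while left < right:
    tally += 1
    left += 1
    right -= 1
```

Iterations until pointers meet (list length 8)
`tally` takes the values: 0 → 1 → 2 → 3 → 4

Answer: 4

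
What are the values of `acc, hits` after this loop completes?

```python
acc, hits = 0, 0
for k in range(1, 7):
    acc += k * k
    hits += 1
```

Sum of squares and count
`acc, hits` takes the values: (0, 0) → (1, 0) → (1, 1) → (5, 1) → (5, 2) → (14, 2) → (14, 3) → (30, 3) → (30, 4) → (55, 4) → (55, 5) → (91, 5) → (91, 6)

Answer: 91, 6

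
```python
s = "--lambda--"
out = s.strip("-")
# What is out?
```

Trace:
`s = "--lambda--"` → s = '--lambda--'
`out = s.strip("-")` → out = 'lambda'
So out = 'lambda'

Answer: 'lambda'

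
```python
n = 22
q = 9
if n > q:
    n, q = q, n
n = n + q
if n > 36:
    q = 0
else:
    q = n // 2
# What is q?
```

Trace:
`n = 22` → n = 22
`q = 9` → q = 9
`if n > q: ...` → n > q is True → n = 9; q = 22
`n = n + q` → n = 31
`if n > 36: ...` → n > 36 is False, take else branch → q = 15
So q = 15

Answer: 15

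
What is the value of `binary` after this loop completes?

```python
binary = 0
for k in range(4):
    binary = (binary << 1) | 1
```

Build 4 consecutive 1-bits: 0b1111
`binary` takes the values: 0 → 1 → 3 → 7 → 15

Answer: 15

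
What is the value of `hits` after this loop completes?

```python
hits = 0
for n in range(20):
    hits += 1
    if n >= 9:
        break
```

Loop breaks when n reaches 9, hits is 10
`hits` takes the values: 0 → 1 → 2 → 3 → 4 → 5 → 6 → 7 → 8 → 9 → 10

Answer: 10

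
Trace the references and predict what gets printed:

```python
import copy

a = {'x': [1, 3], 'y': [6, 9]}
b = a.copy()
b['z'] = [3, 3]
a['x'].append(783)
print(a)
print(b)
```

Key concept: shallow copy of dict with mutable values.
Step by step:
`a = {'x': [1, 3], 'y': [6, 9]}` → a = {'x': [1, 3], 'y': [6, 9]}
`b = a.copy()` → b = {'x': [1, 3], 'y': [6, 9]}
`b['z'] = [3, 3]` → b = {'x': [1, 3], 'y': [6, 9], 'z': [3, 3]}
`a['x'].append(783)` → a = {'x': [1, 3, 783], 'y': [6, 9]}; b = {'x': [1, 3, 783], 'y': [6, 9], 'z': [3, 3]}
`print(a)` → prints {'x': [1, 3, 783], 'y': [6, 9]}
`print(b)` → prints {'x': [1, 3, 783], 'y': [6, 9], 'z': [3, 3]}

Answer:
{'x': [1, 3, 783], 'y': [6, 9]}
{'x': [1, 3, 783], 'y': [6, 9], 'z': [3, 3]}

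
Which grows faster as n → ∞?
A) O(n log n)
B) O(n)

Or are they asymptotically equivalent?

O(n log n) vs O(n): Higher order terms dominate.

Answer: A) O(n log n) grows faster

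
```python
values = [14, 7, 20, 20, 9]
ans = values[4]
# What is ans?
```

Trace:
`values = [14, 7, 20, 20, 9]` → values = [14, 7, 20, 20, 9]
`ans = values[4]` → ans = 9
So ans = 9

Answer: 9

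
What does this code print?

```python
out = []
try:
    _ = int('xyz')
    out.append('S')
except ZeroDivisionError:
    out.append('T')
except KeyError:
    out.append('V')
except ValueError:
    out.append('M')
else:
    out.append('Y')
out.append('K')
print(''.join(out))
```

Execution trace: 'M' (except ValueError) → 'K' (after the try/except). Output: MK

Answer: MK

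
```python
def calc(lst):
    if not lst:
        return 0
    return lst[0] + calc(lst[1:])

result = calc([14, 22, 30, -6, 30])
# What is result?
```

14 + 22 + 30 + (-6) + 30 + 0 = 90

Answer: 90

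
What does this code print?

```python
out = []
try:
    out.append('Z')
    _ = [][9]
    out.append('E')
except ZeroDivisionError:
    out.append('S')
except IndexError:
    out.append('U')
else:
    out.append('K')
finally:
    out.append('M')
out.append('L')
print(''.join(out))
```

Execution trace: 'Z' (try body) → 'U' (except IndexError) → 'M' (finally) → 'L' (after the try/except). Output: ZUML

Answer: ZUML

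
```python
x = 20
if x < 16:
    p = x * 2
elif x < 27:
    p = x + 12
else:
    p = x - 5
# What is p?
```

Trace:
`x = 20` → x = 20
`if x < 16: ...` → x < 16 is False, x < 27 is True → p = 32
So p = 32

Answer: 32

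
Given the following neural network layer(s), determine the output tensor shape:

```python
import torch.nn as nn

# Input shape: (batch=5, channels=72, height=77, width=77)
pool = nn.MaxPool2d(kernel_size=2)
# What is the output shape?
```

Input: (5, 72, 77, 77) -> Output: (5, 72, 38, 38)

Answer: (5, 72, 38, 38)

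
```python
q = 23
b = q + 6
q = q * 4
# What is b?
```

Trace:
`q = 23` → q = 23
`b = q + 6` → b = 29
`q = q * 4` → q = 92
So b = 29

Answer: 29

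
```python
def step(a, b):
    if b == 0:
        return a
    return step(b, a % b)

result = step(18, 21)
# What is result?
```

step(18, 21) -> step(21, 18) -> step(18, 3) -> step(3, 0) -> 3

Answer: 3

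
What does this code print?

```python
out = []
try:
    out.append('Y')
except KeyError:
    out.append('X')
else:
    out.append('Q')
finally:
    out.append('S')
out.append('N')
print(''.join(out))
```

Execution trace: 'Y' (try body, no exception) → 'Q' (else) → 'S' (finally) → 'N' (after the try/except). Output: YQSN

Answer: YQSN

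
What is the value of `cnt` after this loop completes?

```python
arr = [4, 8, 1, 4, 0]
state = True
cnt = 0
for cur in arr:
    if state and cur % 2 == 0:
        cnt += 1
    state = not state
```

Count even values at even positions
`cnt` takes the values: 0 → 1 → 2

Answer: 2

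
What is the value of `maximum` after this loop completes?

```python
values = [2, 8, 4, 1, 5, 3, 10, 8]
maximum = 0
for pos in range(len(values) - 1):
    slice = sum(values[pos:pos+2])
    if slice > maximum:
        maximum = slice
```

Max sum of 2-element window in [2, 8, 4, 1, 5, 3, 10, 8]
`maximum` takes the values: 0 → 10 → 12 → 13 → 18

Answer: 18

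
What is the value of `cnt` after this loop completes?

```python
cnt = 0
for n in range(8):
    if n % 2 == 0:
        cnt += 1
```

Count numbers divisible by 2 in range(8)
`cnt` takes the values: 0 → 1 → 2 → 3 → 4

Answer: 4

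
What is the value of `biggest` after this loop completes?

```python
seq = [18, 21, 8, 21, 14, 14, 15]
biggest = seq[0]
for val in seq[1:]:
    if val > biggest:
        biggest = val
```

Maximum of [18, 21, 8, 21, 14, 14, 15]
`biggest` takes the values: 18 → 21

Answer: 21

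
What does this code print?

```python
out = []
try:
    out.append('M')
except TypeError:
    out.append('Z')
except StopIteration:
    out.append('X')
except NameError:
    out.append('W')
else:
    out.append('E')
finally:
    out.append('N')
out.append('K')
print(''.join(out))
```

Execution trace: 'M' (try body, no exception) → 'E' (else) → 'N' (finally) → 'K' (after the try/except). Output: MENK

Answer: MENK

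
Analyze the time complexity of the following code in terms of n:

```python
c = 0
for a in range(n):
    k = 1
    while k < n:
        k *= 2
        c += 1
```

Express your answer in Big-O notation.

Each loop level contributes: n × log n. Multiplying the contributions gives O(n log n).

Answer: O(n log n)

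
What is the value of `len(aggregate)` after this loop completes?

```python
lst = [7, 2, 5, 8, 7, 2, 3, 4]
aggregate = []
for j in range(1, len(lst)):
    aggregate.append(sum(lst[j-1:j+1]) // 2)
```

Number of 2-element averages
`aggregate` takes the values: [] → [4] → [4, 3] → [4, 3, 6] → [4, 3, 6, 7] → [4, 3, 6, 7, 4] → [4, 3, 6, 7, 4, 2] → [4, 3, 6, 7, 4, 2, 3]
So `len(aggregate)` = 7

Answer: 7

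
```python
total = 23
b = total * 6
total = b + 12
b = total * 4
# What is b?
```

Trace:
`total = 23` → total = 23
`b = total * 6` → b = 138
`total = b + 12` → total = 150
`b = total * 4` → b = 600
So b = 600

Answer: 600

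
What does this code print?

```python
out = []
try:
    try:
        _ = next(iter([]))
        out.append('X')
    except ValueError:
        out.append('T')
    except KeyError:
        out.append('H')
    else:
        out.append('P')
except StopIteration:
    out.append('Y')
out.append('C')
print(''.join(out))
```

Execution trace: 'Y' (outer except StopIteration) → 'C' (after the try/except). Output: YC

Answer: YC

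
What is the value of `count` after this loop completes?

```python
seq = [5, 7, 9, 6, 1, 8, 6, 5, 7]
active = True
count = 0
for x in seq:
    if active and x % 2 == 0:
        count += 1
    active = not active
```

Count even values at even positions
`count` takes the values: 0 → 1

Answer: 1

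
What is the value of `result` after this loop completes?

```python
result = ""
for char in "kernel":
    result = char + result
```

Reverse 'kernel'
`result` takes the values: "" → "k" → "ek" → "rek" → "nrek" → "enrek" → "lenrek"

Answer: "lenrek"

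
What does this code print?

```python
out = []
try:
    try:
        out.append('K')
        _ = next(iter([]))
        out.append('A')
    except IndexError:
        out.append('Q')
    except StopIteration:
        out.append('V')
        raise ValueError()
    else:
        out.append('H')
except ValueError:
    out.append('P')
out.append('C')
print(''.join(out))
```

Execution trace: 'K' (try body) → 'V' (except StopIteration) → 'P' (outer except ValueError) → 'C' (after the try/except). Output: KVPC

Answer: KVPC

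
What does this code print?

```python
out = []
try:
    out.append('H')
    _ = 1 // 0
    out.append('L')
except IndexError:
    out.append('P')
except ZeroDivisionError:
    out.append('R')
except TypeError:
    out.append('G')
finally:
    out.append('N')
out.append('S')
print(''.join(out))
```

Execution trace: 'H' (try body) → 'R' (except ZeroDivisionError) → 'N' (finally) → 'S' (after the try/except). Output: HRNS

Answer: HRNS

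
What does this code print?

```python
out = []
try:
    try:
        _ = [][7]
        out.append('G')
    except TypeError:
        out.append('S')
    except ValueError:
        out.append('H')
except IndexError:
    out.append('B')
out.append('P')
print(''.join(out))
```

Execution trace: 'B' (outer except IndexError) → 'P' (after the try/except). Output: BP

Answer: BP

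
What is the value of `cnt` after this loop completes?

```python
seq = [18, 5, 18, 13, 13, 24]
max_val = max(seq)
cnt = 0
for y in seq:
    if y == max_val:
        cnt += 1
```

Count of max value 24 in [18, 5, 18, 13, 13, 24]
`cnt` takes the values: 0 → 1

Answer: 1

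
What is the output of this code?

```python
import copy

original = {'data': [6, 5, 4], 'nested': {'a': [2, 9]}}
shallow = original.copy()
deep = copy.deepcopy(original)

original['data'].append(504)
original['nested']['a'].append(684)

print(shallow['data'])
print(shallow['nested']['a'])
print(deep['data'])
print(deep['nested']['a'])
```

Key concept: comparing shallow vs deep copy.
Step by step:
`original = {'data': [6, 5, 4], 'nested': {'a': [2, 9]}}` → original = {'data': [6, 5, 4], 'nested': {'a': [2, 9]}}
`shallow = original.copy()` → shallow = {'data': [6, 5, 4], 'nested': {'a': [2, 9]}}
`deep = copy.deepcopy(original)` → deep = {'data': [6, 5, 4], 'nested': {'a': [2, 9]}}
`original['data'].append(504)` → original = {'data': [6, 5, 4, 504], 'nested': {'a': [2, 9]}}; shallow = {'data': [6, 5, 4, 504], 'nested': {'a': [2, 9]}}
`original['nested']['a'].append(684)` → original = {'data': [6, 5, 4, 504], 'nested': {'a': [2, 9, 684]}}; shallow = {'data': [6, 5, 4, 504], 'nested': {'a': [2, 9, 684]}}
`print(shallow['data'])` → prints [6, 5, 4, 504]
`print(shallow['nested']['a'])` → prints [2, 9, 684]
`print(deep['data'])` → prints [6, 5, 4]
`print(deep['nested']['a'])` → prints [2, 9]

Answer:
[6, 5, 4, 504]
[2, 9, 684]
[6, 5, 4]
[2, 9]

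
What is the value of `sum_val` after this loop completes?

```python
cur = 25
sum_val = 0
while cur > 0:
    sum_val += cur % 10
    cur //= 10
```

Sum digits of 25
`sum_val` takes the values: 0 → 5 → 7

Answer: 7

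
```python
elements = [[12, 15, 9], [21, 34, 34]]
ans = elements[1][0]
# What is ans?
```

Trace:
`elements = [[12, 15, 9], [21, 34, 34]]` → elements = [[12, 15, 9], [21, 34, 34]]
`ans = elements[1][0]` → ans = 21
So ans = 21

Answer: 21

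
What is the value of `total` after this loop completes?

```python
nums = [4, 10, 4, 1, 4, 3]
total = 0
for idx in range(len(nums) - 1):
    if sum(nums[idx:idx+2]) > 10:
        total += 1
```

Count windows with sum > 10
`total` takes the values: 0 → 1 → 2

Answer: 2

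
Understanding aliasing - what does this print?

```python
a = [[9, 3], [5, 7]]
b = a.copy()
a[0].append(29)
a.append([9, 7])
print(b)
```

Key concept: shallow copy with nested lists.
Step by step:
`a = [[9, 3], [5, 7]]` → a = [[9, 3], [5, 7]]
`b = a.copy()` → b = [[9, 3], [5, 7]]
`a[0].append(29)` → a = [[9, 3, 29], [5, 7]]; b = [[9, 3, 29], [5, 7]]
`a.append([9, 7])` → a = [[9, 3, 29], [5, 7], [9, 7]]
`print(b)` → prints [[9, 3, 29], [5, 7]]

Answer: [[9, 3, 29], [5, 7]]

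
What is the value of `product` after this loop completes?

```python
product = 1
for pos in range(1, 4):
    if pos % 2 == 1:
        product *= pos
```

Product of odd numbers 1 to 3
`product` takes the values: 1 → 3

Answer: 3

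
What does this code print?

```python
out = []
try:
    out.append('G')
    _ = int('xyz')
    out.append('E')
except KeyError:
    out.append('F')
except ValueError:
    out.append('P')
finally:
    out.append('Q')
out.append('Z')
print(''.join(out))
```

Execution trace: 'G' (try body) → 'P' (except ValueError) → 'Q' (finally) → 'Z' (after the try/except). Output: GPQZ

Answer: GPQZ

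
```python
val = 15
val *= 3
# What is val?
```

Trace:
`val = 15` → val = 15
`val *= 3` → val = 45
So val = 45

Answer: 45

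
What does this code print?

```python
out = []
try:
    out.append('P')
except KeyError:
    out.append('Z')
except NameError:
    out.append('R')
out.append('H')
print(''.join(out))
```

Execution trace: 'P' (try body, no exception) → 'H' (after the try/except). Output: PH

Answer: PH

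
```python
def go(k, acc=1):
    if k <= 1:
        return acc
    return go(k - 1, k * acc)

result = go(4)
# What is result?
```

Accumulator trace (n, acc): (4, 1) -> (3, 4) -> (2, 12) -> (1, 24) -> return 24

Answer: 24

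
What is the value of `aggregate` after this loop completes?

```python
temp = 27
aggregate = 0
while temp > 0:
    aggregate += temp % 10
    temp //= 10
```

Sum digits of 27
`aggregate` takes the values: 0 → 7 → 9

Answer: 9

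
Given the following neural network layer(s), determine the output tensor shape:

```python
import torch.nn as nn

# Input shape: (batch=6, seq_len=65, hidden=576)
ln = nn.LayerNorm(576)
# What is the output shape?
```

Input: (6, 65, 576) -> Output: (6, 65, 576)

Answer: (6, 65, 576)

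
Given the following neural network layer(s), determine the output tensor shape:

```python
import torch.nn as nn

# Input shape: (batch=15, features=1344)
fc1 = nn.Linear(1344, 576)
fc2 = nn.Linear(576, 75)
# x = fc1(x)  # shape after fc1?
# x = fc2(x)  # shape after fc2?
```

Input: (15, 1344) -> after fc1: (15, 576) -> Output: (15, 75)

Answer: (15, 75)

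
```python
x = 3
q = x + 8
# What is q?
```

Trace:
`x = 3` → x = 3
`q = x + 8` → q = 11
So q = 11

Answer: 11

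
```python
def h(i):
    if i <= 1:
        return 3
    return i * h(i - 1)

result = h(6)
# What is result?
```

h(6) = 6 * 5 * 4 * 3 * 2 * 3 = 2160

Answer: 2160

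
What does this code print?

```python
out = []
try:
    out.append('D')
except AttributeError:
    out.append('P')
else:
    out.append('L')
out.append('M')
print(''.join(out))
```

Execution trace: 'D' (try body, no exception) → 'L' (else) → 'M' (after the try/except). Output: DLM

Answer: DLM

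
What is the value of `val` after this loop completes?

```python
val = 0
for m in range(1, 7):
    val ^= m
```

XOR of 1 to 6
`val` takes the values: 0 → 1 → 3 → 0 → 4 → 1 → 7

Answer: 7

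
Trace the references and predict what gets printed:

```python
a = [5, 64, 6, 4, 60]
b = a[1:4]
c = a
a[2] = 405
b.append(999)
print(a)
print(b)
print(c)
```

Key concept: slice vs alias.
Step by step:
`a = [5, 64, 6, 4, 60]` → a = [5, 64, 6, 4, 60]
`b = a[1:4]` → b = [64, 6, 4]
`c = a` → c = [5, 64, 6, 4, 60] (same object as a)
`a[2] = 405` → a = [5, 64, 405, 4, 60] (same object as c); c = [5, 64, 405, 4, 60] (same object as a)
`b.append(999)` → b = [64, 6, 4, 999]
`print(a)` → prints [5, 64, 405, 4, 60]
`print(b)` → prints [64, 6, 4, 999]
`print(c)` → prints [5, 64, 405, 4, 60]

Answer:
[5, 64, 405, 4, 60]
[64, 6, 4, 999]
[5, 64, 405, 4, 60]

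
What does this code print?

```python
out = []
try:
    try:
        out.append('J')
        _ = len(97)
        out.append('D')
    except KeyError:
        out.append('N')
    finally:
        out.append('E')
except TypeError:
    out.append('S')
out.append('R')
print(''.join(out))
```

Execution trace: 'J' (inner try body) → 'E' (inner finally) → 'S' (outer except TypeError) → 'R' (after the try/except). Output: JESR

Answer: JESR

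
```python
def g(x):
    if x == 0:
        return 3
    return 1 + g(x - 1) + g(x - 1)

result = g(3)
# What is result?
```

g(x) = 1 + 2·g(x-1), g(0)=3. Closed form: (3+1)·2^3 - 1 = 31.

Answer: 31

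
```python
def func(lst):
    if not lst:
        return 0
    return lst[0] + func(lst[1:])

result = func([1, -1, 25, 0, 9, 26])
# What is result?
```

1 + (-1) + 25 + 0 + 9 + 26 + 0 = 60

Answer: 60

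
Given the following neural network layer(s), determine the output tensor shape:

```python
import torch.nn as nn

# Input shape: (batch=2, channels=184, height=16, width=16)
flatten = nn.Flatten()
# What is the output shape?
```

Input: (2, 184, 16, 16) -> Output: (2, 47104)

Answer: (2, 47104)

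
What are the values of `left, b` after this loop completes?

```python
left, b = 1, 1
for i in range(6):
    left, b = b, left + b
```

Fibonacci: after 6 iterations
`left, b` takes the values: (1, 1) → (1, 2) → (2, 3) → (3, 5) → (5, 8) → (8, 13) → (13, 21)

Answer: 13, 21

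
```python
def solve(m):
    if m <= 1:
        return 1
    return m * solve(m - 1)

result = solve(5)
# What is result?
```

solve(5) = 5 * 4 * 3 * 2 * 1 = 120

Answer: 120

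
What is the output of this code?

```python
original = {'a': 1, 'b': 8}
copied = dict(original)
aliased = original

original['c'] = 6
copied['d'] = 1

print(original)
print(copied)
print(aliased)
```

Key concept: dict() creates copy, assignment creates alias.
Step by step:
`original = {'a': 1, 'b': 8}` → original = {'a': 1, 'b': 8}
`copied = dict(original)` → copied = {'a': 1, 'b': 8}
`aliased = original` → aliased = {'a': 1, 'b': 8} (same object as original)
`original['c'] = 6` → original = {'a': 1, 'b': 8, 'c': 6} (same object as aliased); aliased = {'a': 1, 'b': 8, 'c': 6} (same object as original)
`copied['d'] = 1` → copied = {'a': 1, 'b': 8, 'd': 1}
`print(original)` → prints {'a': 1, 'b': 8, 'c': 6}
`print(copied)` → prints {'a': 1, 'b': 8, 'd': 1}
`print(aliased)` → prints {'a': 1, 'b': 8, 'c': 6}

Answer:
{'a': 1, 'b': 8, 'c': 6}
{'a': 1, 'b': 8, 'd': 1}
{'a': 1, 'b': 8, 'c': 6}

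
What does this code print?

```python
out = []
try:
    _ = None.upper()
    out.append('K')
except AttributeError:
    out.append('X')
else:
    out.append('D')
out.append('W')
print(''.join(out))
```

Execution trace: 'X' (except AttributeError) → 'W' (after the try/except). Output: XW

Answer: XW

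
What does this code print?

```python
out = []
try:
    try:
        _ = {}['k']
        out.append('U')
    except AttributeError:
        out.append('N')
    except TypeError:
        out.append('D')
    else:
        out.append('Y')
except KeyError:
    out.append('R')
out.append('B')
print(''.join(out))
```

Execution trace: 'R' (outer except KeyError) → 'B' (after the try/except). Output: RB

Answer: RB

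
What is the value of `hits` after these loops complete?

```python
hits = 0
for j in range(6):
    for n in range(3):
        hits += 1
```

6 * 3 = 18
`hits` takes the values: 0 → 1 → 2 → 3 → 4 → 5 → 6 → 7 → 8 → 9 → 10 → 11 → 12 → 13 → 14 → 15 → 16 → 17 → 18

Answer: 18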